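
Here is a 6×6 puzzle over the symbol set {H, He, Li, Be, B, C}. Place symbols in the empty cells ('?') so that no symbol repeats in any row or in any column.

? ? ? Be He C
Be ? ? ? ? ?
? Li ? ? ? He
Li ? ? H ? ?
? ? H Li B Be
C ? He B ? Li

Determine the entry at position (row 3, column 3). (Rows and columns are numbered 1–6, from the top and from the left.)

Cell (r3,c4): row 3 has {He,Li}; column 4 has {H,Li,Be,B} → C.
Cell (r4,c6): row 4 has {H,Li}; column 6 has {He,Li,Be,C} → B.
Cell (r5,c1): row 5 has {H,Li,Be,B}; column 1 has {Li,Be,C} → He.
Cell (r5,c2): row 5 has {H,He,Li,Be,B}; column 2 has {Li} → C.
Cell (r2,c4): row 2 has {Be}; column 4 has {H,Li,Be,B,C} → He.
Cell (r2,c6): row 2 has {He,Be}; column 6 has {He,Li,Be,B,C} → H.
Cell (r2,c2): row 2 has {H,He,Be}; column 2 has {Li,C} → B.
Cell (r1,c2): row 1 has {He,Be,C}; column 2 has {Li,B,C} → H.
Cell (r6,c2): row 6 has {He,Li,B,C}; column 2 has {H,Li,B,C} → Be.
Cell (r6,c5): row 6 has {He,Li,Be,B,C}; column 5 has {He,B} → H.
Cell (r1,c1): row 1 has {H,He,Be,C}; column 1 has {He,Li,Be,C} → B.
Cell (r1,c3): row 1 has {H,He,Be,B,C}; column 3 has {H,He} → Li.
Cell (r2,c3): row 2 has {H,He,Be,B}; column 3 has {H,He,Li} → C.
Cell (r2,c5): row 2 has {H,He,Be,B,C}; column 5 has {H,He,B} → Li.
Cell (r3,c1): row 3 has {He,Li,C}; column 1 has {He,Li,Be,B,C} → H.
Cell (r3,c5): row 3 has {H,He,Li,C}; column 5 has {H,He,Li,B} → Be.
Cell (r4,c2): row 4 has {H,Li,B}; column 2 has {H,Li,Be,B,C} → He.
Cell (r4,c3): row 4 has {H,He,Li,B}; column 3 has {H,He,Li,C} → Be.
Cell (r4,c5): row 4 has {H,He,Li,Be,B}; column 5 has {H,He,Li,Be,B} → C.
Cell (r3,c3): row 3 has {H,He,Li,Be,C}; column 3 has {H,He,Li,Be,C} → B.

B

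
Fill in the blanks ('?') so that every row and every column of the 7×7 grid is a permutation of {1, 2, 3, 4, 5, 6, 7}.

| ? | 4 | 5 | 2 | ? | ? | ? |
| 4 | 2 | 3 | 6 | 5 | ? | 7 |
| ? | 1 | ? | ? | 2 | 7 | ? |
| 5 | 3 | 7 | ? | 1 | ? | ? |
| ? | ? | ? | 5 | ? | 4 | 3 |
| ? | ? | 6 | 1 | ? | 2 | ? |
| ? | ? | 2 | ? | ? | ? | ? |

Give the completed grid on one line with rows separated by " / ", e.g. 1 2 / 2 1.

1 4 5 2 7 3 6 / 4 2 3 6 5 1 7 / 6 1 4 3 2 7 5 / 5 3 7 4 1 6 2 / 2 7 1 5 6 4 3 / 7 5 6 1 3 2 4 / 3 6 2 7 4 5 1

Cell (r2,c6): row 2 has {2,3,4,5,6,7}; column 6 has {2,4,7} → 1.
Cell (r3,c3): row 3 has {1,2,7}; column 3 has {2,3,5,6,7} → 4.
Cell (r3,c4): row 3 has {1,2,4,7}; column 4 has {1,2,5,6} → 3.
Cell (r4,c4): row 4 has {1,3,5,7}; column 4 has {1,2,3,5,6} → 4.
Cell (r4,c6): row 4 has {1,3,4,5,7}; column 6 has {1,2,4,7} → 6.
Cell (r4,c7): row 4 has {1,3,4,5,6,7}; column 7 has {3,7} → 2.
Cell (r5,c3): row 5 has {3,4,5}; column 3 has {2,3,4,5,6,7} → 1.
Cell (r7,c4): row 7 has {2}; column 4 has {1,2,3,4,5,6} → 7.
Cell (r1,c6): row 1 has {2,4,5}; column 6 has {1,2,4,6,7} → 3.
Cell (r3,c1): row 3 has {1,2,3,4,7}; column 1 has {4,5} → 6.
Cell (r3,c7): row 3 has {1,2,3,4,6,7}; column 7 has {2,3,7} → 5.
Cell (r6,c7): row 6 has {1,2,6}; column 7 has {2,3,5,7} → 4.
Cell (r7,c6): row 7 has {2,7}; column 6 has {1,2,3,4,6,7} → 5.
Cell (r7,c2): row 7 has {2,5,7}; column 2 has {1,2,3,4} → 6.
Cell (r7,c7): row 7 has {2,5,6,7}; column 7 has {2,3,4,5,7} → 1.
Cell (r1,c7): row 1 has {2,3,4,5}; column 7 has {1,2,3,4,5,7} → 6.
Cell (r5,c2): row 5 has {1,3,4,5}; column 2 has {1,2,3,4,6} → 7.
Cell (r5,c5): row 5 has {1,3,4,5,7}; column 5 has {1,2,5} → 6.
Cell (r6,c2): row 6 has {1,2,4,6}; column 2 has {1,2,3,4,6,7} → 5.
Cell (r7,c1): row 7 has {1,2,5,6,7}; column 1 has {4,5,6} → 3.
Cell (r7,c5): row 7 has {1,2,3,5,6,7}; column 5 has {1,2,5,6} → 4.
Cell (r1,c5): row 1 has {2,3,4,5,6}; column 5 has {1,2,4,5,6} → 7.
Cell (r5,c1): row 5 has {1,3,4,5,6,7}; column 1 has {3,4,5,6} → 2.
Cell (r6,c1): row 6 has {1,2,4,5,6}; column 1 has {2,3,4,5,6} → 7.
Cell (r6,c5): row 6 has {1,2,4,5,6,7}; column 5 has {1,2,4,5,6,7} → 3.
Cell (r1,c1): row 1 has {2,3,4,5,6,7}; column 1 has {2,3,4,5,6,7} → 1.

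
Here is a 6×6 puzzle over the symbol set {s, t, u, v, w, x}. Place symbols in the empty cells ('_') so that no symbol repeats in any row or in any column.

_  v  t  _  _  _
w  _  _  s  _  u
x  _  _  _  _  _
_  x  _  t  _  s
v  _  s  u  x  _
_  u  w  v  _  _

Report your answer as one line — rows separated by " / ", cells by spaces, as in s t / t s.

s v t x u w / w t x s v u / x s u w t v / u x v t w s / v w s u x t / t u w v s x

(r2,c2) = t
(r2,c5) = v
(r3,c4) = w
(r4,c1) = u
(r4,c3) = v
(r4,c5) = w
(r5,c2) = w
(r5,c6) = t
(r6,c6) = x
(r1,c1) = s
(r1,c4) = x
(r1,c5) = u
(r1,c6) = w
(r2,c3) = x
(r3,c2) = s
(r3,c3) = u
(r3,c5) = t
(r3,c6) = v
(r6,c1) = t
(r6,c5) = s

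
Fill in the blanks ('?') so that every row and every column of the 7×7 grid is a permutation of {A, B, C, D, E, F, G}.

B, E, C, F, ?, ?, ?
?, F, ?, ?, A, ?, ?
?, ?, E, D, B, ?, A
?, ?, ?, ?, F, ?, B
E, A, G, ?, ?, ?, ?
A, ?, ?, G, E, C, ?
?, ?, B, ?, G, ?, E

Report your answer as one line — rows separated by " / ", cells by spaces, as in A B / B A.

B E C F D A G / G F D E A B C / F C E D B G A / D G A C F E B / E A G B C D F / A B F G E C D / C D B A G F E

At row 1, column 5: row 1 has {B,C,E,F}; column 5 has {A,B,E,F,G}; that leaves D.
At row 1, column 7: row 1 has {B,C,D,E,F}; column 7 has {A,B,E}; that leaves G.
At row 2, column 3: row 2 has {A,F}; column 3 has {B,C,E,G}; that leaves D.
At row 2, column 7: row 2 has {A,D,F}; column 7 has {A,B,E,G}; that leaves C.
At row 4, column 3: row 4 has {B,F}; column 3 has {B,C,D,E,G}; that leaves A.
At row 5, column 5: row 5 has {A,E,G}; column 5 has {A,B,D,E,F,G}; that leaves C.
At row 6, column 3: row 6 has {A,C,E,G}; column 3 has {A,B,C,D,E,G}; that leaves F.
At row 6, column 7: row 6 has {A,C,E,F,G}; column 7 has {A,B,C,E,G}; that leaves D.
At row 1, column 6: row 1 has {B,C,D,E,F,G}; column 6 has {C}; that leaves A.
At row 2, column 1: row 2 has {A,C,D,F}; column 1 has {A,B,E}; that leaves G.
At row 5, column 4: row 5 has {A,C,E,G}; column 4 has {D,F,G}; that leaves B.
At row 5, column 7: row 5 has {A,B,C,E,G}; column 7 has {A,B,C,D,E,G}; that leaves F.
At row 6, column 2: row 6 has {A,C,D,E,F,G}; column 2 has {A,E,F}; that leaves B.
At row 2, column 4: row 2 has {A,C,D,F,G}; column 4 has {B,D,F,G}; that leaves E.
At row 2, column 6: row 2 has {A,C,D,E,F,G}; column 6 has {A,C}; that leaves B.
At row 4, column 4: row 4 has {A,B,F}; column 4 has {B,D,E,F,G}; that leaves C.
At row 5, column 6: row 5 has {A,B,C,E,F,G}; column 6 has {A,B,C}; that leaves D.
At row 7, column 4: row 7 has {B,E,G}; column 4 has {B,C,D,E,F,G}; that leaves A.
At row 7, column 6: row 7 has {A,B,E,G}; column 6 has {A,B,C,D}; that leaves F.
At row 3, column 6: row 3 has {A,B,D,E}; column 6 has {A,B,C,D,F}; that leaves G.
At row 4, column 1: row 4 has {A,B,C,F}; column 1 has {A,B,E,G}; that leaves D.
At row 4, column 2: row 4 has {A,B,C,D,F}; column 2 has {A,B,E,F}; that leaves G.
At row 4, column 6: row 4 has {A,B,C,D,F,G}; column 6 has {A,B,C,D,F,G}; that leaves E.
At row 7, column 1: row 7 has {A,B,E,F,G}; column 1 has {A,B,D,E,G}; that leaves C.
At row 7, column 2: row 7 has {A,B,C,E,F,G}; column 2 has {A,B,E,F,G}; that leaves D.
At row 3, column 1: row 3 has {A,B,D,E,G}; column 1 has {A,B,C,D,E,G}; that leaves F.
At row 3, column 2: row 3 has {A,B,D,E,F,G}; column 2 has {A,B,D,E,F,G}; that leaves C.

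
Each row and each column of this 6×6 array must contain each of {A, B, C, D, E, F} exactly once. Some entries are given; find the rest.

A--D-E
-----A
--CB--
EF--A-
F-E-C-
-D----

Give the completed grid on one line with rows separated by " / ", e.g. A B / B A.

A C F D B E / C E B F D A / D A C B E F / E F D C A B / F B E A C D / B D A E F C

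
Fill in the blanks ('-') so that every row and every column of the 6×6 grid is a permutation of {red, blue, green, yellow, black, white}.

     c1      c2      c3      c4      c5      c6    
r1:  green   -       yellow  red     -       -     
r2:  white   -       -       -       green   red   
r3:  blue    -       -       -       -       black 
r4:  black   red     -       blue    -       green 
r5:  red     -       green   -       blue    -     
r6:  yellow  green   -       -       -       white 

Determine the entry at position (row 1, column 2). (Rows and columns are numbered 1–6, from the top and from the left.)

Cell (r1,c6): row 1 has {red,green,yellow}; column 6 has {red,green,black,white} → blue.
Cell (r4,c3): row 4 has {red,blue,green,black}; column 3 has {green,yellow} → white.
Cell (r4,c5): row 4 has {red,blue,green,black,white}; column 5 has {blue,green} → yellow.
Cell (r5,c6): row 5 has {red,blue,green}; column 6 has {red,blue,green,black,white} → yellow.
Cell (r6,c4): row 6 has {green,yellow,white}; column 4 has {red,blue} → black.
Cell (r6,c5): row 6 has {green,yellow,black,white}; column 5 has {blue,green,yellow} → red.
Cell (r2,c4): row 2 has {red,green,white}; column 4 has {red,blue,black} → yellow.
Cell (r3,c3): row 3 has {blue,black}; column 3 has {green,yellow,white} → red.
Cell (r3,c5): row 3 has {red,blue,black}; column 5 has {red,blue,green,yellow} → white.
Cell (r5,c4): row 5 has {red,blue,green,yellow}; column 4 has {red,blue,yellow,black} → white.
Cell (r6,c3): row 6 has {red,green,yellow,black,white}; column 3 has {red,green,yellow,white} → blue.
Cell (r1,c5): row 1 has {red,blue,green,yellow}; column 5 has {red,blue,green,yellow,white} → black.
Cell (r2,c3): row 2 has {red,green,yellow,white}; column 3 has {red,blue,green,yellow,white} → black.
Cell (r3,c2): row 3 has {red,blue,black,white}; column 2 has {red,green} → yellow.
Cell (r3,c4): row 3 has {red,blue,yellow,black,white}; column 4 has {red,blue,yellow,black,white} → green.
Cell (r5,c2): row 5 has {red,blue,green,yellow,white}; column 2 has {red,green,yellow} → black.
Cell (r1,c2): row 1 has {red,blue,green,yellow,black}; column 2 has {red,green,yellow,black} → white.

white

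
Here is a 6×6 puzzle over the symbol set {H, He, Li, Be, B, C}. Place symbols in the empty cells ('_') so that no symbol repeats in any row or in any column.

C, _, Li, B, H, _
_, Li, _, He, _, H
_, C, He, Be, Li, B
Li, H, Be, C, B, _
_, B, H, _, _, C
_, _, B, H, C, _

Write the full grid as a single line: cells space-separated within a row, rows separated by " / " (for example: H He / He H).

(r2,c3) = C
(r2,c5) = Be
(r3,c1) = H
(r4,c6) = He
(r5,c4) = Li
(r5,c5) = He
(r1,c6) = Be
(r2,c1) = B
(r5,c1) = Be
(r6,c1) = He
(r6,c2) = Be
(r6,c6) = Li
(r1,c2) = He

C He Li B H Be / B Li C He Be H / H C He Be Li B / Li H Be C B He / Be B H Li He C / He Be B H C Li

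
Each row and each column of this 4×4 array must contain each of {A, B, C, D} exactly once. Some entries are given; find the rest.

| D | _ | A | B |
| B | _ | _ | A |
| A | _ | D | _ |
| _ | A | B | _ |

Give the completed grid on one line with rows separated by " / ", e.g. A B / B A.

D C A B / B D C A / A B D C / C A B D

(r1,c2): row 1 has {A,B,D}; column 2 has {A}, so it must be C.
(r2,c2): row 2 has {A,B}; column 2 has {A,C}, so it must be D.
(r2,c3): row 2 has {A,B,D}; column 3 has {A,B,D}, so it must be C.
(r3,c2): row 3 has {A,D}; column 2 has {A,C,D}, so it must be B.
(r3,c4): row 3 has {A,B,D}; column 4 has {A,B}, so it must be C.
(r4,c1): row 4 has {A,B}; column 1 has {A,B,D}, so it must be C.
(r4,c4): row 4 has {A,B,C}; column 4 has {A,B,C}, so it must be D.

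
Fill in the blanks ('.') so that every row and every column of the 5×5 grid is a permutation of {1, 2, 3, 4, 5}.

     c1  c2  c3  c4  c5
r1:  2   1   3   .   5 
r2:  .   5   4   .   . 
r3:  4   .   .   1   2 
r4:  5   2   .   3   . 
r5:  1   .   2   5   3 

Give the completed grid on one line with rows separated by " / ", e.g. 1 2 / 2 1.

2 1 3 4 5 / 3 5 4 2 1 / 4 3 5 1 2 / 5 2 1 3 4 / 1 4 2 5 3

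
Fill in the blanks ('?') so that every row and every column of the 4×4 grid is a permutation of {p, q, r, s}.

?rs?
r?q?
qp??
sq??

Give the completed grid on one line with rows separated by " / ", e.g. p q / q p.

p r s q / r s q p / q p r s / s q p r

Cell (r1,c1): row 1 has {r,s}; column 1 has {q,r,s} → p.
Cell (r1,c4): row 1 has {p,r,s}; column 4 is empty so far → q.
Cell (r2,c2): row 2 has {q,r}; column 2 has {p,q,r} → s.
Cell (r2,c4): row 2 has {q,r,s}; column 4 has {q} → p.
Cell (r3,c3): row 3 has {p,q}; column 3 has {q,s} → r.
Cell (r3,c4): row 3 has {p,q,r}; column 4 has {p,q} → s.
Cell (r4,c3): row 4 has {q,s}; column 3 has {q,r,s} → p.
Cell (r4,c4): row 4 has {p,q,s}; column 4 has {p,q,s} → r.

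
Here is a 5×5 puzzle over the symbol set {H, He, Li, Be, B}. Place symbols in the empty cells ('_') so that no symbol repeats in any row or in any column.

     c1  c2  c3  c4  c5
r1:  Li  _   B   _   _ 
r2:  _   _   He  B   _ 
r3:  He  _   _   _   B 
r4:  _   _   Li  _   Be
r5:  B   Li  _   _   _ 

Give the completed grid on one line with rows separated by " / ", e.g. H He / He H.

Li He B Be H / Be H He B Li / He Be H Li B / H B Li He Be / B Li Be H He

Cell (r4,c1): row 4 has {Li,Be}; column 1 has {He,Li,B} → H.
Cell (r4,c4): row 4 has {H,Li,Be}; column 4 has {B} → He.
Cell (r2,c1): row 2 has {He,B}; column 1 has {H,He,Li,B} → Be.
Cell (r2,c2): row 2 has {He,Be,B}; column 2 has {Li} → H.
Cell (r2,c5): row 2 has {H,He,Be,B}; column 5 has {Be,B} → Li.
Cell (r3,c2): row 3 has {He,B}; column 2 has {H,Li} → Be.
Cell (r3,c3): row 3 has {He,Be,B}; column 3 has {He,Li,B} → H.
Cell (r3,c4): row 3 has {H,He,Be,B}; column 4 has {He,B} → Li.
Cell (r4,c2): row 4 has {H,He,Li,Be}; column 2 has {H,Li,Be} → B.
Cell (r5,c3): row 5 has {Li,B}; column 3 has {H,He,Li,B} → Be.
Cell (r5,c4): row 5 has {Li,Be,B}; column 4 has {He,Li,B} → H.
Cell (r5,c5): row 5 has {H,Li,Be,B}; column 5 has {Li,Be,B} → He.
Cell (r1,c2): row 1 has {Li,B}; column 2 has {H,Li,Be,B} → He.
Cell (r1,c4): row 1 has {He,Li,B}; column 4 has {H,He,Li,B} → Be.
Cell (r1,c5): row 1 has {He,Li,Be,B}; column 5 has {He,Li,Be,B} → H.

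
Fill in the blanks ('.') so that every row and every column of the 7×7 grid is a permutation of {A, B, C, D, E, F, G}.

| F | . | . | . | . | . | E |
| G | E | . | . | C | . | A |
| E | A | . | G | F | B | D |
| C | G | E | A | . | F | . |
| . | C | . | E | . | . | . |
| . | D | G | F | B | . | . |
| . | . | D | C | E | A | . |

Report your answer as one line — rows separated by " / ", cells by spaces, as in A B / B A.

F B A D G C E / G E F B C D A / E A C G F B D / C G E A D F B / D C B E A G F / A D G F B E C / B F D C E A G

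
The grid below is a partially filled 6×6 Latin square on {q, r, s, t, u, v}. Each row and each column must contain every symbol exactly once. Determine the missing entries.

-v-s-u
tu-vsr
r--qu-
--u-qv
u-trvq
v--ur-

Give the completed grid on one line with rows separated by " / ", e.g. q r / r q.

q v r s t u / t u q v s r / r t v q u s / s r u t q v / u s t r v q / v q s u r t

(r1,c1) = q
(r1,c3) = r
(r1,c5) = t
(r2,c3) = q
(r4,c1) = s
(r4,c4) = t
(r5,c2) = s
(r6,c3) = s
(r6,c6) = t
(r3,c2) = t
(r3,c3) = v
(r3,c6) = s
(r4,c2) = r
(r6,c2) = q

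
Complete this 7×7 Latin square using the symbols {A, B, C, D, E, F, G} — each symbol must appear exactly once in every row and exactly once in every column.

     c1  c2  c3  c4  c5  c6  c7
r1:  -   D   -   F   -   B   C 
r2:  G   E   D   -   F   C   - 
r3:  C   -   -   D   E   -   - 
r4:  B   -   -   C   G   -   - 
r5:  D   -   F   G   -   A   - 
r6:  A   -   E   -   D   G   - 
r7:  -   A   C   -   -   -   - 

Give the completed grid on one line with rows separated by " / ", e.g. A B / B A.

E D G F A B C / G E D A F C B / C G B D E F A / B F A C G E D / D B F G C A E / A C E B D G F / F A C E B D G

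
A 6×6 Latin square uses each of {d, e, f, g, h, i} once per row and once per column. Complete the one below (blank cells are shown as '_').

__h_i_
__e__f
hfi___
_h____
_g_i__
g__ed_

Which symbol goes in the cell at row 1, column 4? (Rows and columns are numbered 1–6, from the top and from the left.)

f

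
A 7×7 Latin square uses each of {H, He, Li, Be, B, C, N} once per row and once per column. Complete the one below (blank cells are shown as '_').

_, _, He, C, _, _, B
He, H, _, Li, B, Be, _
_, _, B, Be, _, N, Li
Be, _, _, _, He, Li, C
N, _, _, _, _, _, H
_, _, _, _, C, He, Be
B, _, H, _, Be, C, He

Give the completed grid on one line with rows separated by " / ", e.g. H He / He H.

Cell (r1,c6): row 1 has {He,B,C}; column 6 has {He,Li,Be,C,N} → H.
Cell (r2,c7): row 2 has {H,He,Li,Be,B}; column 7 has {H,He,Li,Be,B,C} → N.
Cell (r3,c5): row 3 has {Li,Be,B,N}; column 5 has {He,Be,B,C} → H.
Cell (r4,c3): row 4 has {He,Li,Be,C}; column 3 has {H,He,B} → N.
Cell (r5,c5): row 5 has {H,N}; column 5 has {H,He,Be,B,C} → Li.
Cell (r5,c6): row 5 has {H,Li,N}; column 6 has {H,He,Li,Be,C,N} → B.
Cell (r6,c3): row 6 has {He,Be,C}; column 3 has {H,He,B,N} → Li.
Cell (r7,c4): row 7 has {H,He,Be,B,C}; column 4 has {Li,Be,C} → N.
Cell (r1,c1): row 1 has {H,He,B,C}; column 1 has {He,Be,B,N} → Li.
Cell (r1,c5): row 1 has {H,He,Li,B,C}; column 5 has {H,He,Li,Be,B,C} → N.
Cell (r2,c3): row 2 has {H,He,Li,Be,B,N}; column 3 has {H,He,Li,B,N} → C.
Cell (r3,c1): row 3 has {H,Li,Be,B,N}; column 1 has {He,Li,Be,B,N} → C.
Cell (r3,c2): row 3 has {H,Li,Be,B,C,N}; column 2 has {H} → He.
Cell (r4,c2): row 4 has {He,Li,Be,C,N}; column 2 has {H,He} → B.
Cell (r4,c4): row 4 has {He,Li,Be,B,C,N}; column 4 has {Li,Be,C,N} → H.
Cell (r5,c3): row 5 has {H,Li,B,N}; column 3 has {H,He,Li,B,C,N} → Be.
Cell (r5,c4): row 5 has {H,Li,Be,B,N}; column 4 has {H,Li,Be,C,N} → He.
Cell (r6,c1): row 6 has {He,Li,Be,C}; column 1 has {He,Li,Be,B,C,N} → H.
Cell (r6,c2): row 6 has {H,He,Li,Be,C}; column 2 has {H,He,B} → N.
Cell (r6,c4): row 6 has {H,He,Li,Be,C,N}; column 4 has {H,He,Li,Be,C,N} → B.
Cell (r7,c2): row 7 has {H,He,Be,B,C,N}; column 2 has {H,He,B,N} → Li.
Cell (r1,c2): row 1 has {H,He,Li,B,C,N}; column 2 has {H,He,Li,B,N} → Be.
Cell (r5,c2): row 5 has {H,He,Li,Be,B,N}; column 2 has {H,He,Li,Be,B,N} → C.

Li Be He C N H B / He H C Li B Be N / C He B Be H N Li / Be B N H He Li C / N C Be He Li B H / H N Li B C He Be / B Li H N Be C He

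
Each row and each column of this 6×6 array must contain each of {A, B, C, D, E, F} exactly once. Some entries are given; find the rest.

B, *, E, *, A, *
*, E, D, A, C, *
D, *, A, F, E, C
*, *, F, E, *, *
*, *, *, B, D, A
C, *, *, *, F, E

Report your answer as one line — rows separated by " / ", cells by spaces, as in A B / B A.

B D E C A F / F E D A C B / D B A F E C / A C F E B D / E F C B D A / C A B D F E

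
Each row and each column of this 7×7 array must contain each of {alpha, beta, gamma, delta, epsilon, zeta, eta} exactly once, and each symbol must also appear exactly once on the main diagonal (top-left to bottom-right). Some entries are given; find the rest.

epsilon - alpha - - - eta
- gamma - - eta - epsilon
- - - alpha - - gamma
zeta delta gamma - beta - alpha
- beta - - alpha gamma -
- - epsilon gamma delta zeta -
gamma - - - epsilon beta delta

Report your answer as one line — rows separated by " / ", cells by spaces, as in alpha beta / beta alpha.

Cell (r1,c2): row 1 has {alpha,epsilon,eta}; column 2 has {beta,gamma,delta} → zeta.
Cell (r1,c5): row 1 has {alpha,epsilon,zeta,eta}; column 5 has {alpha,beta,delta,epsilon,eta} → gamma.
Cell (r1,c6): row 1 has {alpha,gamma,epsilon,zeta,eta}; column 6 has {beta,gamma,zeta} → delta.
Cell (r2,c6): row 2 has {gamma,epsilon,eta}; column 6 has {beta,gamma,delta,zeta} → alpha.
Cell (r3,c5): row 3 has {alpha,gamma}; column 5 has {alpha,beta,gamma,delta,epsilon,eta} → zeta.
Cell (r4,c4): row 4 has {alpha,beta,gamma,delta,zeta}; column 4 has {alpha,gamma}; the diagonal has {alpha,gamma,delta,epsilon,zeta} → eta.
Cell (r4,c6): row 4 has {alpha,beta,gamma,delta,zeta,eta}; column 6 has {alpha,beta,gamma,delta,zeta} → epsilon.
Cell (r5,c7): row 5 has {alpha,beta,gamma}; column 7 has {alpha,gamma,delta,epsilon,eta} → zeta.
Cell (r6,c7): row 6 has {gamma,delta,epsilon,zeta}; column 7 has {alpha,gamma,delta,epsilon,zeta,eta} → beta.
Cell (r7,c4): row 7 has {beta,gamma,delta,epsilon}; column 4 has {alpha,gamma,eta} → zeta.
Cell (r1,c4): row 1 has {alpha,gamma,delta,epsilon,zeta,eta}; column 4 has {alpha,gamma,zeta,eta} → beta.
Cell (r2,c4): row 2 has {alpha,gamma,epsilon,eta}; column 4 has {alpha,beta,gamma,zeta,eta} → delta.
Cell (r3,c3): row 3 has {alpha,gamma,zeta}; column 3 has {alpha,gamma,epsilon}; the diagonal has {alpha,gamma,delta,epsilon,zeta,eta} → beta.
Cell (r3,c6): row 3 has {alpha,beta,gamma,zeta}; column 6 has {alpha,beta,gamma,delta,epsilon,zeta} → eta.
Cell (r5,c4): row 5 has {alpha,beta,gamma,zeta}; column 4 has {alpha,beta,gamma,delta,zeta,eta} → epsilon.
Cell (r7,c3): row 7 has {beta,gamma,delta,epsilon,zeta}; column 3 has {alpha,beta,gamma,epsilon} → eta.
Cell (r2,c1): row 2 has {alpha,gamma,delta,epsilon,eta}; column 1 has {gamma,epsilon,zeta} → beta.
Cell (r2,c3): row 2 has {alpha,beta,gamma,delta,epsilon,eta}; column 3 has {alpha,beta,gamma,epsilon,eta} → zeta.
Cell (r3,c1): row 3 has {alpha,beta,gamma,zeta,eta}; column 1 has {beta,gamma,epsilon,zeta} → delta.
Cell (r3,c2): row 3 has {alpha,beta,gamma,delta,zeta,eta}; column 2 has {beta,gamma,delta,zeta} → epsilon.
Cell (r5,c1): row 5 has {alpha,beta,gamma,epsilon,zeta}; column 1 has {beta,gamma,delta,epsilon,zeta} → eta.
Cell (r5,c3): row 5 has {alpha,beta,gamma,epsilon,zeta,eta}; column 3 has {alpha,beta,gamma,epsilon,zeta,eta} → delta.
Cell (r6,c1): row 6 has {beta,gamma,delta,epsilon,zeta}; column 1 has {beta,gamma,delta,epsilon,zeta,eta} → alpha.
Cell (r6,c2): row 6 has {alpha,beta,gamma,delta,epsilon,zeta}; column 2 has {beta,gamma,delta,epsilon,zeta} → eta.
Cell (r7,c2): row 7 has {beta,gamma,delta,epsilon,zeta,eta}; column 2 has {beta,gamma,delta,epsilon,zeta,eta} → alpha.

epsilon zeta alpha beta gamma delta eta / beta gamma zeta delta eta alpha epsilon / delta epsilon beta alpha zeta eta gamma / zeta delta gamma eta beta epsilon alpha / eta beta delta epsilon alpha gamma zeta / alpha eta epsilon gamma delta zeta beta / gamma alpha eta zeta epsilon beta delta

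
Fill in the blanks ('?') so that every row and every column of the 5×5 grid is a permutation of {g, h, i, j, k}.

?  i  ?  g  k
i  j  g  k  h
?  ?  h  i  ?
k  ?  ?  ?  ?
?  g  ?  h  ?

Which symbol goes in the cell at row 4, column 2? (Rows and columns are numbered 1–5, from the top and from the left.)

h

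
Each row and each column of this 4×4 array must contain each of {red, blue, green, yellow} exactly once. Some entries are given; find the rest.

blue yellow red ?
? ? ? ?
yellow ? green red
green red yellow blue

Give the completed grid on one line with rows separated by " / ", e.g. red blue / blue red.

blue yellow red green / red green blue yellow / yellow blue green red / green red yellow blue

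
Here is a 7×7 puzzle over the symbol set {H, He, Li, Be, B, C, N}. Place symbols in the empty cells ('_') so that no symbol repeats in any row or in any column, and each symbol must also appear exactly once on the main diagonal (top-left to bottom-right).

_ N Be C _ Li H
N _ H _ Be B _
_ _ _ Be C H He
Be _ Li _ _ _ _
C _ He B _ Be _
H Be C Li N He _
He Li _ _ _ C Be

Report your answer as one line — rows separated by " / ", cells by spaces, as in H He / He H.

B N Be C He Li H / N C H He Be B Li / Li B N Be C H He / Be He Li H B N C / C H He B Li Be N / H Be C Li N He B / He Li B N H C Be

(r1,c1) = B
(r1,c5) = He
(r2,c2) = C
(r2,c4) = He
(r2,c7) = Li
(r3,c1) = Li
(r3,c2) = B
(r3,c3) = N
(r4,c4) = H
(r4,c5) = B
(r4,c6) = N
(r4,c7) = C
(r5,c2) = H
(r5,c5) = Li
(r5,c7) = N
(r6,c7) = B
(r7,c3) = B
(r7,c4) = N
(r7,c5) = H
(r4,c2) = He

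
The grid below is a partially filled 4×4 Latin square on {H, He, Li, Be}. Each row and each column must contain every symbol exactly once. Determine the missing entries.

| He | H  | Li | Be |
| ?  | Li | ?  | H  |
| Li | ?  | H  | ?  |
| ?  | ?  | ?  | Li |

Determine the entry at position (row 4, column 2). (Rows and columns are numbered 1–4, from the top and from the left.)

(r2,c1) = Be
(r2,c3) = He
(r3,c4) = He
(r4,c1) = H
(r4,c3) = Be
(r3,c2) = Be
(r4,c2) = He

He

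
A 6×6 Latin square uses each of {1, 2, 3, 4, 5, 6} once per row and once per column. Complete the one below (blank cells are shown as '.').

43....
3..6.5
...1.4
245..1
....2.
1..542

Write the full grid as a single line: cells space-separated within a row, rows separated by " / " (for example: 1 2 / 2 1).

4 3 1 2 5 6 / 3 2 4 6 1 5 / 6 5 2 1 3 4 / 2 4 5 3 6 1 / 5 1 6 4 2 3 / 1 6 3 5 4 2

(r1,c4): row 1 has {3,4}; column 4 has {1,5,6}, so it must be 2.
(r1,c6): row 1 has {2,3,4}; column 6 has {1,2,4,5}, so it must be 6.
(r2,c5): row 2 has {3,5,6}; column 5 has {2,4}, so it must be 1.
(r4,c4): row 4 has {1,2,4,5}; column 4 has {1,2,5,6}, so it must be 3.
(r4,c5): row 4 has {1,2,3,4,5}; column 5 has {1,2,4}, so it must be 6.
(r5,c4): row 5 has {2}; column 4 has {1,2,3,5,6}, so it must be 4.
(r5,c6): row 5 has {2,4}; column 6 has {1,2,4,5,6}, so it must be 3.
(r6,c2): row 6 has {1,2,4,5}; column 2 has {3,4}, so it must be 6.
(r6,c3): row 6 has {1,2,4,5,6}; column 3 has {5}, so it must be 3.
(r1,c3): row 1 has {2,3,4,6}; column 3 has {3,5}, so it must be 1.
(r1,c5): row 1 has {1,2,3,4,6}; column 5 has {1,2,4,6}, so it must be 5.
(r2,c2): row 2 has {1,3,5,6}; column 2 has {3,4,6}, so it must be 2.
(r2,c3): row 2 has {1,2,3,5,6}; column 3 has {1,3,5}, so it must be 4.
(r3,c2): row 3 has {1,4}; column 2 has {2,3,4,6}, so it must be 5.
(r3,c5): row 3 has {1,4,5}; column 5 has {1,2,4,5,6}, so it must be 3.
(r5,c2): row 5 has {2,3,4}; column 2 has {2,3,4,5,6}, so it must be 1.
(r5,c3): row 5 has {1,2,3,4}; column 3 has {1,3,4,5}, so it must be 6.
(r3,c1): row 3 has {1,3,4,5}; column 1 has {1,2,3,4}, so it must be 6.
(r3,c3): row 3 has {1,3,4,5,6}; column 3 has {1,3,4,5,6}, so it must be 2.
(r5,c1): row 5 has {1,2,3,4,6}; column 1 has {1,2,3,4,6}, so it must be 5.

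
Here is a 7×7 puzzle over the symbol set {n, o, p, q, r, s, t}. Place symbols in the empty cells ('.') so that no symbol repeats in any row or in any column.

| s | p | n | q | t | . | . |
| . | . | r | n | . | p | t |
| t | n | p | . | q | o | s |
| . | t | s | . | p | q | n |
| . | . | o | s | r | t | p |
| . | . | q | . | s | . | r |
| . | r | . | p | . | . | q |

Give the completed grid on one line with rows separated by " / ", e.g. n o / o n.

(r1,c6) = r
(r1,c7) = o
(r2,c5) = o
(r3,c4) = r
(r4,c4) = o
(r5,c2) = q
(r6,c2) = o
(r6,c4) = t
(r6,c6) = n
(r7,c3) = t
(r7,c5) = n
(r7,c6) = s
(r2,c1) = q
(r2,c2) = s
(r4,c1) = r
(r5,c1) = n
(r6,c1) = p
(r7,c1) = o

s p n q t r o / q s r n o p t / t n p r q o s / r t s o p q n / n q o s r t p / p o q t s n r / o r t p n s q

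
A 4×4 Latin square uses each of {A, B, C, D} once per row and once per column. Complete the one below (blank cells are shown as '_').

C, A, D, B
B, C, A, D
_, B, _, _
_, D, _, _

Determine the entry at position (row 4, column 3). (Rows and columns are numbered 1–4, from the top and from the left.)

B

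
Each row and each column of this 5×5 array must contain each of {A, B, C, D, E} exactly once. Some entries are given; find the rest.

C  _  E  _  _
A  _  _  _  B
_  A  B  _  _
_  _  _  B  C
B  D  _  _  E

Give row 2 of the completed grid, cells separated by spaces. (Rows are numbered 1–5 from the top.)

A C D E B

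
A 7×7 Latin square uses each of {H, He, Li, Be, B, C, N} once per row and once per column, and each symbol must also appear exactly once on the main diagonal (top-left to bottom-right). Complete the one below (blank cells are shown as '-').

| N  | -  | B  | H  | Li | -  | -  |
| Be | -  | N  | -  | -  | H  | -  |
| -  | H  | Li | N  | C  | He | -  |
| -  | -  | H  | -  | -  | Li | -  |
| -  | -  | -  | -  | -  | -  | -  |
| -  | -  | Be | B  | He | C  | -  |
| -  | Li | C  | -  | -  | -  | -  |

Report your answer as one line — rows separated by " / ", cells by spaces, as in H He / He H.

N C B H Li Be He / Be He N C B H Li / B H Li N C He Be / He B H Be N Li C / C Be He Li H B N / Li N Be B He C H / H Li C He Be N B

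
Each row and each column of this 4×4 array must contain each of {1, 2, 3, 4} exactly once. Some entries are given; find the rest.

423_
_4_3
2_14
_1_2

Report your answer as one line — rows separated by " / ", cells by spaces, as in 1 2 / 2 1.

4 2 3 1 / 1 4 2 3 / 2 3 1 4 / 3 1 4 2

Cell (r1,c4): row 1 has {2,3,4}; column 4 has {2,3,4} → 1.
Cell (r2,c1): row 2 has {3,4}; column 1 has {2,4} → 1.
Cell (r2,c3): row 2 has {1,3,4}; column 3 has {1,3} → 2.
Cell (r3,c2): row 3 has {1,2,4}; column 2 has {1,2,4} → 3.
Cell (r4,c1): row 4 has {1,2}; column 1 has {1,2,4} → 3.
Cell (r4,c3): row 4 has {1,2,3}; column 3 has {1,2,3} → 4.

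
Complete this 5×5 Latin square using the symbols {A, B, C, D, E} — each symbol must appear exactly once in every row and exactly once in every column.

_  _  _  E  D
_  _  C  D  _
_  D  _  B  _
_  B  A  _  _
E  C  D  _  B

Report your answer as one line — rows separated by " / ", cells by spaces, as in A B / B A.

C A B E D / B E C D A / A D E B C / D B A C E / E C D A B

At row 1, column 2: row 1 has {D,E}; column 2 has {B,C,D}; that leaves A.
At row 1, column 3: row 1 has {A,D,E}; column 3 has {A,C,D}; that leaves B.
At row 2, column 2: row 2 has {C,D}; column 2 has {A,B,C,D}; that leaves E.
At row 2, column 5: row 2 has {C,D,E}; column 5 has {B,D}; that leaves A.
At row 3, column 3: row 3 has {B,D}; column 3 has {A,B,C,D}; that leaves E.
At row 3, column 5: row 3 has {B,D,E}; column 5 has {A,B,D}; that leaves C.
At row 4, column 4: row 4 has {A,B}; column 4 has {B,D,E}; that leaves C.
At row 4, column 5: row 4 has {A,B,C}; column 5 has {A,B,C,D}; that leaves E.
At row 5, column 4: row 5 has {B,C,D,E}; column 4 has {B,C,D,E}; that leaves A.
At row 1, column 1: row 1 has {A,B,D,E}; column 1 has {E}; that leaves C.
At row 2, column 1: row 2 has {A,C,D,E}; column 1 has {C,E}; that leaves B.
At row 3, column 1: row 3 has {B,C,D,E}; column 1 has {B,C,E}; that leaves A.
At row 4, column 1: row 4 has {A,B,C,E}; column 1 has {A,B,C,E}; that leaves D.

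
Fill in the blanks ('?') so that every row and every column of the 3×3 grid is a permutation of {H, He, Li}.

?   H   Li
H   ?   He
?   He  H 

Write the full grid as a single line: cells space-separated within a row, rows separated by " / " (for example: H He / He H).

He H Li / H Li He / Li He H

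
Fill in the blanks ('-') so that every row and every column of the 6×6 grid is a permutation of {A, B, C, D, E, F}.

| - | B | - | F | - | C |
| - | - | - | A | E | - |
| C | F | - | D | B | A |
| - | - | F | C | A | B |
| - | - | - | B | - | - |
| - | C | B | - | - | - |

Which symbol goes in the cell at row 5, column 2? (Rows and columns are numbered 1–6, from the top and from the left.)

A

(r1,c5) = D
(r2,c2) = D
(r2,c3) = C
(r2,c6) = F
(r3,c3) = E
(r4,c2) = E
(r5,c2) = A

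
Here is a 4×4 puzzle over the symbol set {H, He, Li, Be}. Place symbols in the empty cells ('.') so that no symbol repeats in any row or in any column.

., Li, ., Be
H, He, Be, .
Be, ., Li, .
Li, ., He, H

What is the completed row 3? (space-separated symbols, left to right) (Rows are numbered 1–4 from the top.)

Be H Li He

Cell (r1,c1): row 1 has {Li,Be}; column 1 has {H,Li,Be} → He.
Cell (r1,c3): row 1 has {He,Li,Be}; column 3 has {He,Li,Be} → H.
Cell (r2,c4): row 2 has {H,He,Be}; column 4 has {H,Be} → Li.
Cell (r3,c2): row 3 has {Li,Be}; column 2 has {He,Li} → H.
Cell (r3,c4): row 3 has {H,Li,Be}; column 4 has {H,Li,Be} → He.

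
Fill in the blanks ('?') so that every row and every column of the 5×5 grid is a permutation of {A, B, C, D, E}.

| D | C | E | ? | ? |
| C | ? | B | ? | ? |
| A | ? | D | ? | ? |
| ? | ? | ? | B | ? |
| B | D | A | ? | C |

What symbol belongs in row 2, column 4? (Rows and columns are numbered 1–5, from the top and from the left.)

row 1 has {C,D,E}; column 4 has {B} — only A is left for (r1,c4).
row 1 has {A,C,D,E}; column 5 has {C} — only B is left for (r1,c5).
row 3 has {A,D}; column 5 has {B,C} — only E is left for (r3,c5).
row 4 has {B}; column 1 has {A,B,C,D} — only E is left for (r4,c1).
row 4 has {B,E}; column 2 has {C,D} — only A is left for (r4,c2).
row 4 has {A,B,E}; column 3 has {A,B,D,E} — only C is left for (r4,c3).
row 4 has {A,B,C,E}; column 5 has {B,C,E} — only D is left for (r4,c5).
row 5 has {A,B,C,D}; column 4 has {A,B} — only E is left for (r5,c4).
row 2 has {B,C}; column 2 has {A,C,D} — only E is left for (r2,c2).
row 2 has {B,C,E}; column 4 has {A,B,E} — only D is left for (r2,c4).

D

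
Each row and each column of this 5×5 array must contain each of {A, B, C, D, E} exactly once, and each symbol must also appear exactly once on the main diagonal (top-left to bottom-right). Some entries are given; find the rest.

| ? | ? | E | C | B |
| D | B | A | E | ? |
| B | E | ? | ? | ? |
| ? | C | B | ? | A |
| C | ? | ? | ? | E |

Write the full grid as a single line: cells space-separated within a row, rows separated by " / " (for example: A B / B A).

A D E C B / D B A E C / B E C A D / E C B D A / C A D B E

Cell (r1,c1): row 1 has {B,C,E}; column 1 has {B,C,D}; the diagonal has {B,E} → A.
Cell (r1,c2): row 1 has {A,B,C,E}; column 2 has {B,C,E} → D.
Cell (r2,c5): row 2 has {A,B,D,E}; column 5 has {A,B,E} → C.
Cell (r3,c5): row 3 has {B,E}; column 5 has {A,B,C,E} → D.
Cell (r4,c1): row 4 has {A,B,C}; column 1 has {A,B,C,D} → E.
Cell (r4,c4): row 4 has {A,B,C,E}; column 4 has {C,E}; the diagonal has {A,B,E} → D.
Cell (r5,c2): row 5 has {C,E}; column 2 has {B,C,D,E} → A.
Cell (r5,c3): row 5 has {A,C,E}; column 3 has {A,B,E} → D.
Cell (r5,c4): row 5 has {A,C,D,E}; column 4 has {C,D,E} → B.
Cell (r3,c3): row 3 has {B,D,E}; column 3 has {A,B,D,E}; the diagonal has {A,B,D,E} → C.
Cell (r3,c4): row 3 has {B,C,D,E}; column 4 has {B,C,D,E} → A.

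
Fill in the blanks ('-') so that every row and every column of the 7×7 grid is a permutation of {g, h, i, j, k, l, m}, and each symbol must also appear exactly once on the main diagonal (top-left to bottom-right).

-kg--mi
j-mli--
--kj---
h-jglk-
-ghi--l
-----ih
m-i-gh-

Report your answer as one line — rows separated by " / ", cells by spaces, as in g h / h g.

At row 1, column 1: row 1 has {g,i,k,m}; column 1 has {h,j,m}; the diagonal has {g,i,k}; that leaves l.
At row 1, column 4: row 1 has {g,i,k,l,m}; column 4 has {g,i,j,l}; that leaves h.
At row 1, column 5: row 1 has {g,h,i,k,l,m}; column 5 has {g,i,l}; that leaves j.
At row 2, column 2: row 2 has {i,j,l,m}; column 2 has {g,k}; the diagonal has {g,i,k,l}; that leaves h.
At row 2, column 6: row 2 has {h,i,j,l,m}; column 6 has {h,i,k,m}; that leaves g.
At row 2, column 7: row 2 has {g,h,i,j,l,m}; column 7 has {h,i,l}; that leaves k.
At row 3, column 6: row 3 has {j,k}; column 6 has {g,h,i,k,m}; that leaves l.
At row 4, column 7: row 4 has {g,h,j,k,l}; column 7 has {h,i,k,l}; that leaves m.
At row 5, column 1: row 5 has {g,h,i,l}; column 1 has {h,j,l,m}; that leaves k.
At row 5, column 5: row 5 has {g,h,i,k,l}; column 5 has {g,i,j,l}; the diagonal has {g,h,i,k,l}; that leaves m.
At row 5, column 6: row 5 has {g,h,i,k,l,m}; column 6 has {g,h,i,k,l,m}; that leaves j.
At row 6, column 1: row 6 has {h,i}; column 1 has {h,j,k,l,m}; that leaves g.
At row 6, column 3: row 6 has {g,h,i}; column 3 has {g,h,i,j,k,m}; that leaves l.
At row 6, column 5: row 6 has {g,h,i,l}; column 5 has {g,i,j,l,m}; that leaves k.
At row 7, column 4: row 7 has {g,h,i,m}; column 4 has {g,h,i,j,l}; that leaves k.
At row 7, column 7: row 7 has {g,h,i,k,m}; column 7 has {h,i,k,l,m}; the diagonal has {g,h,i,k,l,m}; that leaves j.
At row 3, column 1: row 3 has {j,k,l}; column 1 has {g,h,j,k,l,m}; that leaves i.
At row 3, column 2: row 3 has {i,j,k,l}; column 2 has {g,h,k}; that leaves m.
At row 3, column 5: row 3 has {i,j,k,l,m}; column 5 has {g,i,j,k,l,m}; that leaves h.
At row 3, column 7: row 3 has {h,i,j,k,l,m}; column 7 has {h,i,j,k,l,m}; that leaves g.
At row 4, column 2: row 4 has {g,h,j,k,l,m}; column 2 has {g,h,k,m}; that leaves i.
At row 6, column 2: row 6 has {g,h,i,k,l}; column 2 has {g,h,i,k,m}; that leaves j.
At row 6, column 4: row 6 has {g,h,i,j,k,l}; column 4 has {g,h,i,j,k,l}; that leaves m.
At row 7, column 2: row 7 has {g,h,i,j,k,m}; column 2 has {g,h,i,j,k,m}; that leaves l.

l k g h j m i / j h m l i g k / i m k j h l g / h i j g l k m / k g h i m j l / g j l m k i h / m l i k g h j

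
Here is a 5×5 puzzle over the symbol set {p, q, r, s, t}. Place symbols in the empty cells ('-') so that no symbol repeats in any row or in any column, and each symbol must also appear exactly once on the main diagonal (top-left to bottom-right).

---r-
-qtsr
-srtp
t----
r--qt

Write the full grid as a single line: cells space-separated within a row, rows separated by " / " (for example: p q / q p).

(r2,c1) = p
(r3,c1) = q
(r4,c4) = p
(r5,c2) = p
(r5,c3) = s
(r1,c1) = s
(r1,c2) = t
(r1,c5) = q
(r4,c2) = r
(r4,c3) = q
(r4,c5) = s
(r1,c3) = p

s t p r q / p q t s r / q s r t p / t r q p s / r p s q t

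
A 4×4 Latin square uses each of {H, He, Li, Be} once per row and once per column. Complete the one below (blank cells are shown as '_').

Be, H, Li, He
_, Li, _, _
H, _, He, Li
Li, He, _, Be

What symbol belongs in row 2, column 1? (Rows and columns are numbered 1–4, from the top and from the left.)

He

(r2,c1) = He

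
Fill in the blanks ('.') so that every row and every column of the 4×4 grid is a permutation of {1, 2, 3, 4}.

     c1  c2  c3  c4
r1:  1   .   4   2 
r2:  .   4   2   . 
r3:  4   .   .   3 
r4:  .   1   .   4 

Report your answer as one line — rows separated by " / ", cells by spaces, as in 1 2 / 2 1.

1 3 4 2 / 3 4 2 1 / 4 2 1 3 / 2 1 3 4

Cell (r1,c2): row 1 has {1,2,4}; column 2 has {1,4} → 3.
Cell (r2,c1): row 2 has {2,4}; column 1 has {1,4} → 3.
Cell (r2,c4): row 2 has {2,3,4}; column 4 has {2,3,4} → 1.
Cell (r3,c2): row 3 has {3,4}; column 2 has {1,3,4} → 2.
Cell (r3,c3): row 3 has {2,3,4}; column 3 has {2,4} → 1.
Cell (r4,c1): row 4 has {1,4}; column 1 has {1,3,4} → 2.
Cell (r4,c3): row 4 has {1,2,4}; column 3 has {1,2,4} → 3.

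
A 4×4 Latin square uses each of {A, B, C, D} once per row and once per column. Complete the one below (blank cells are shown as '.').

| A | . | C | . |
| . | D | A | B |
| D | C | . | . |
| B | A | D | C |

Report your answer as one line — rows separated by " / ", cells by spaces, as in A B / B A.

row 1 has {A,C}; column 2 has {A,C,D} — only B is left for (r1,c2).
row 1 has {A,B,C}; column 4 has {B,C} — only D is left for (r1,c4).
row 2 has {A,B,D}; column 1 has {A,B,D} — only C is left for (r2,c1).
row 3 has {C,D}; column 3 has {A,C,D} — only B is left for (r3,c3).
row 3 has {B,C,D}; column 4 has {B,C,D} — only A is left for (r3,c4).

A B C D / C D A B / D C B A / B A D C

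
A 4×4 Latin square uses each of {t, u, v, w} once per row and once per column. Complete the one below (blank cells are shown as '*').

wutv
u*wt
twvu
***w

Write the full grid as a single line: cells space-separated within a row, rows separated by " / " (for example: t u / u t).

w u t v / u v w t / t w v u / v t u w

(r2,c2) = v
(r4,c1) = v
(r4,c2) = t
(r4,c3) = u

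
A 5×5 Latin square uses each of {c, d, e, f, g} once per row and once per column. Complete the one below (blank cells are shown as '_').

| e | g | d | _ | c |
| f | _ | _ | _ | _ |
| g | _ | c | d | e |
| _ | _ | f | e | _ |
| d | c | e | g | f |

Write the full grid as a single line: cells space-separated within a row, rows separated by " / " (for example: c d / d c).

e g d f c / f e g c d / g f c d e / c d f e g / d c e g f

row 1 has {c,d,e,g}; column 4 has {d,e,g} — only f is left for (r1,c4).
row 2 has {f}; column 3 has {c,d,e,f} — only g is left for (r2,c3).
row 2 has {f,g}; column 4 has {d,e,f,g} — only c is left for (r2,c4).
row 2 has {c,f,g}; column 5 has {c,e,f} — only d is left for (r2,c5).
row 3 has {c,d,e,g}; column 2 has {c,g} — only f is left for (r3,c2).
row 4 has {e,f}; column 1 has {d,e,f,g} — only c is left for (r4,c1).
row 4 has {c,e,f}; column 2 has {c,f,g} — only d is left for (r4,c2).
row 4 has {c,d,e,f}; column 5 has {c,d,e,f} — only g is left for (r4,c5).
row 2 has {c,d,f,g}; column 2 has {c,d,f,g} — only e is left for (r2,c2).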